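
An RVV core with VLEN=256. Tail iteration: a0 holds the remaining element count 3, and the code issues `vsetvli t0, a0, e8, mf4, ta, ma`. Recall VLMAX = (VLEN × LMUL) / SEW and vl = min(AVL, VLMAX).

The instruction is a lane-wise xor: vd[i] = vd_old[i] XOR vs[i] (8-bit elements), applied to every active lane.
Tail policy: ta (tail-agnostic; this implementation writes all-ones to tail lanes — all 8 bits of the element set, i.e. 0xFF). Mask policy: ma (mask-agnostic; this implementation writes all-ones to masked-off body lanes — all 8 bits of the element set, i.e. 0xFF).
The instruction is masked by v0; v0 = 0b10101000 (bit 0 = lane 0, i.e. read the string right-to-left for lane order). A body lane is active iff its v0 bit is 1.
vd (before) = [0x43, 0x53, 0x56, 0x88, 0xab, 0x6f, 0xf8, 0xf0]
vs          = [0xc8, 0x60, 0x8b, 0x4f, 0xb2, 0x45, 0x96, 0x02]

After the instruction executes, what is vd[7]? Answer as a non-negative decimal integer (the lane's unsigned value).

vd[7] = 255

VLMAX = (256 × 1/4) / 8 = 8 lanes
AVL=3 ≤ VLMAX=8, so vl = 3
[0] mask-off/ones = 0xff
[1] mask-off/ones = 0xff
[2] mask-off/ones = 0xff
[3] tail/ones = 0xff
[4] tail/ones = 0xff
[5] tail/ones = 0xff
[6] tail/ones = 0xff
[7] tail/ones = 0xff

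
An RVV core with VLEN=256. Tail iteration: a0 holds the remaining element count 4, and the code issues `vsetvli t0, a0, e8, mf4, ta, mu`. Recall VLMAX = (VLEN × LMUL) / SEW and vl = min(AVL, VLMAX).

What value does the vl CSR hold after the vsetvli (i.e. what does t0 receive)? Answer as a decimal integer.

vl = 4

VLMAX = VLEN×LMUL/SEW = 256×1/4/8 = 8
vl ← min(4, 8) = 4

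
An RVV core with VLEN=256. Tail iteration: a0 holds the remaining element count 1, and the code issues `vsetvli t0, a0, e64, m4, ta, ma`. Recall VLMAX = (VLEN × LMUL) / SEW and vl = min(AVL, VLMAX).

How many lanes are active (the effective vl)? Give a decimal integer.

VLMAX = (256 × 4) / 64 = 16 lanes
vl = min(AVL, VLMAX) = min(1, 16) = 1

vl = 1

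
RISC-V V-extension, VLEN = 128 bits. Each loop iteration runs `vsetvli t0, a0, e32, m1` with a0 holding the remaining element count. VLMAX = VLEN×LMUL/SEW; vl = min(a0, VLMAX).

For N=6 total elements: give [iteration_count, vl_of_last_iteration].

[iterations, last_vl] = [2, 2]

VLMAX = VLEN×LMUL/SEW = 128×1/32 = 4
6 elements at 4/iter → 2 passes, remainder 2 on the last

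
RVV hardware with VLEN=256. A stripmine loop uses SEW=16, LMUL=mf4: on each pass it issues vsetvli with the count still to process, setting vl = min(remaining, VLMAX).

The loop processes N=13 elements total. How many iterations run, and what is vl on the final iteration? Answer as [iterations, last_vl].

lanes per group: 256·1/4/16 = 4
N=13: ⌈13/4⌉ = 4 iters; last vl = 13 − 3×4 = 1

[iterations, last_vl] = [4, 1]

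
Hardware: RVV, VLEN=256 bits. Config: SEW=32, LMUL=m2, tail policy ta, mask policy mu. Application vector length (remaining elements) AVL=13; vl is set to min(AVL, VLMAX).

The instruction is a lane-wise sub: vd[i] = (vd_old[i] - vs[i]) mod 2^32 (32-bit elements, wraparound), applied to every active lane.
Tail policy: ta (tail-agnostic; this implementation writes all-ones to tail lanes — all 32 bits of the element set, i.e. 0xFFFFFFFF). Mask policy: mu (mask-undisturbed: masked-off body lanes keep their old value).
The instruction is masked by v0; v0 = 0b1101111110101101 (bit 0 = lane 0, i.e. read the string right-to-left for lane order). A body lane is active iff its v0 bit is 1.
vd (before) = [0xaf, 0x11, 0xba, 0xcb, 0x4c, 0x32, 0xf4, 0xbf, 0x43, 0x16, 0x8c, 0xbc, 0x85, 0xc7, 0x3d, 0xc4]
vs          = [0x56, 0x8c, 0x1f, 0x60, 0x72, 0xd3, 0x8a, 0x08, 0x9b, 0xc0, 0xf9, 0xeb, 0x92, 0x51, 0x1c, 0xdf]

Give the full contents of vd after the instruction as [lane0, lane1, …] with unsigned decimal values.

vd = [89, 17, 155, 107, 76, 4294967135, 244, 183, 4294967208, 4294967126, 4294967187, 4294967249, 4294967283, 4294967295, 4294967295, 4294967295]

VLMAX = (256 × 2) / 32 = 16 lanes
AVL=13 ≤ VLMAX=16, so vl = 13
lane  0: sub(0xaf,0x56) ⇒ 0x59
lane  1: mask-off/keep ⇒ 0x11
lane  2: sub(0xba,0x1f) ⇒ 0x9b
lane  3: sub(0xcb,0x60) ⇒ 0x6b
lane  4: mask-off/keep ⇒ 0x4c
lane  5: sub(0x32,0xd3) ⇒ 0xffffff5f
lane  6: mask-off/keep ⇒ 0xf4
lane  7: sub(0xbf,0x08) ⇒ 0xb7
lane  8: sub(0x43,0x9b) ⇒ 0xffffffa8
lane  9: sub(0x16,0xc0) ⇒ 0xffffff56
lane 10: sub(0x8c,0xf9) ⇒ 0xffffff93
lane 11: sub(0xbc,0xeb) ⇒ 0xffffffd1
lane 12: sub(0x85,0x92) ⇒ 0xfffffff3
lane 13: tail/ones ⇒ 0xffffffff
lane 14: tail/ones ⇒ 0xffffffff
lane 15: tail/ones ⇒ 0xffffffff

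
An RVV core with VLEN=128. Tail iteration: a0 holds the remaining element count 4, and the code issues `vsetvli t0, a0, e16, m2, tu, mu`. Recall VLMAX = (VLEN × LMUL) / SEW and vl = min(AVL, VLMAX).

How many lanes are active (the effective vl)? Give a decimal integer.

VLMAX = (128 × 2) / 16 = 16 lanes
vl = min(AVL, VLMAX) = min(4, 16) = 4

vl = 4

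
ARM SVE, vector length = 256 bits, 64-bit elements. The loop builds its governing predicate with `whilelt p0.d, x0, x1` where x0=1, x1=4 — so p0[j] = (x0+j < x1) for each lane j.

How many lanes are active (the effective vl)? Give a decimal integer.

vl = 3

256-bit reg / 64-bit elem → 4 lanes
active while 1+j < 4, i.e. j ∈ [0,3) capped at 4 ⇒ 3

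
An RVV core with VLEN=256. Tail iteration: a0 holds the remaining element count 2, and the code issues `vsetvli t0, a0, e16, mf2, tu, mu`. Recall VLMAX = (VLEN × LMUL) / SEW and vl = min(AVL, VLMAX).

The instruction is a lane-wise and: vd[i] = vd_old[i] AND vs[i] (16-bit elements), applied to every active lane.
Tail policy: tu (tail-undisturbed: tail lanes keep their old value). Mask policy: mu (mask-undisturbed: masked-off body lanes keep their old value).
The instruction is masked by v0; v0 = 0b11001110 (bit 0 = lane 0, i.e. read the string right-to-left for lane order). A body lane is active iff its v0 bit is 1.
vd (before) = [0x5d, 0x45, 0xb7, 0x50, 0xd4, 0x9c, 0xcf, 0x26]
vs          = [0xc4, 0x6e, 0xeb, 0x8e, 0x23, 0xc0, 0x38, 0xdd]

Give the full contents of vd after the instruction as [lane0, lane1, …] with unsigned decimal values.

vd = [93, 68, 183, 80, 212, 156, 207, 38]

VLMAX = (256 × 1/2) / 16 = 8 lanes
AVL=2 ≤ VLMAX=8, so vl = 2
lane  0: mask-off/keep ⇒ 0x5d
lane  1: and(0x45,0x6e) ⇒ 0x44
lane  2: tail/keep ⇒ 0xb7
lane  3: tail/keep ⇒ 0x50
lane  4: tail/keep ⇒ 0xd4
lane  5: tail/keep ⇒ 0x9c
lane  6: tail/keep ⇒ 0xcf
lane  7: tail/keep ⇒ 0x26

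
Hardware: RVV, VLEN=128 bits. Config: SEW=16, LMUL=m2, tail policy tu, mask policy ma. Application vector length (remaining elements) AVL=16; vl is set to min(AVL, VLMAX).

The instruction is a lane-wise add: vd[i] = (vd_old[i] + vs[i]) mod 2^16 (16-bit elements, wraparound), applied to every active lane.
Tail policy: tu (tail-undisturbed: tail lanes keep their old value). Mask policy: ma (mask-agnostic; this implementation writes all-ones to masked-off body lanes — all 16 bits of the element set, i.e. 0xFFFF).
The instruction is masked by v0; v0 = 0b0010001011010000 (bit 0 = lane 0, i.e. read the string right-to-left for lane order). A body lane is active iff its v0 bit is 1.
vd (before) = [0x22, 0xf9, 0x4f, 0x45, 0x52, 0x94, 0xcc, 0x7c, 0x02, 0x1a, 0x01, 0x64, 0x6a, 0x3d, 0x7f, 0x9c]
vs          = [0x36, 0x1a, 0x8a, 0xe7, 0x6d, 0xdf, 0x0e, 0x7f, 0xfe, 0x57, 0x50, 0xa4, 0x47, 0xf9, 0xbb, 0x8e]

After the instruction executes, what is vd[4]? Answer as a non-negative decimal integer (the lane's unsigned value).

lanes per group: 128·2/16 = 16
vl = min(AVL, VLMAX) = min(16, 16) = 16
  i=0: mask-off/ones → 65535
  i=1: mask-off/ones → 65535
  i=2: mask-off/ones → 65535
  i=3: mask-off/ones → 65535
  i=4: add(0x52,0x6d) → 191
  i=5: mask-off/ones → 65535
  i=6: add(0xcc,0x0e) → 218
  i=7: add(0x7c,0x7f) → 251
  i=8: mask-off/ones → 65535
  i=9: add(0x1a,0x57) → 113
  i=10: mask-off/ones → 65535
  i=11: mask-off/ones → 65535
  i=12: mask-off/ones → 65535
  i=13: add(0x3d,0xf9) → 310
  i=14: mask-off/ones → 65535
  i=15: mask-off/ones → 65535

vd[4] = 191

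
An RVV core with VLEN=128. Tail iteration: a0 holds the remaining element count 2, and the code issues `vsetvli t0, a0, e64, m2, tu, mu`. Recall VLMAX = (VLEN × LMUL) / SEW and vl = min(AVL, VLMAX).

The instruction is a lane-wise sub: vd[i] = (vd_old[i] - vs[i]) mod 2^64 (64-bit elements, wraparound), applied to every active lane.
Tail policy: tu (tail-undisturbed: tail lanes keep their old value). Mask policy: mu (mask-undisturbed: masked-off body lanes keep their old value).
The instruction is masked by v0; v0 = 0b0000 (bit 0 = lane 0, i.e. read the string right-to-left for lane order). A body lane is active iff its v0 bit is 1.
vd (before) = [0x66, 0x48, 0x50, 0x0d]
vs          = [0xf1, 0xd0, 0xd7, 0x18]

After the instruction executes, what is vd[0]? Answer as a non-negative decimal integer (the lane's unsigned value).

VLMAX = (128 × 2) / 64 = 4 lanes
vl ← min(2, 4) = 2
vd[0] mask-off/keep -> 0x66
vd[1] mask-off/keep -> 0x48
vd[2] tail/keep -> 0x50
vd[3] tail/keep -> 0x0d

vd[0] = 102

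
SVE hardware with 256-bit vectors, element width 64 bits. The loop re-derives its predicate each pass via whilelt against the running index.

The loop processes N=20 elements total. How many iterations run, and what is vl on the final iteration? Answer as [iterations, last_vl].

lane count: 256 div 64 = 4
iterations = ceil(20/4) = 5; final-pass vl = 4

[iterations, last_vl] = [5, 4]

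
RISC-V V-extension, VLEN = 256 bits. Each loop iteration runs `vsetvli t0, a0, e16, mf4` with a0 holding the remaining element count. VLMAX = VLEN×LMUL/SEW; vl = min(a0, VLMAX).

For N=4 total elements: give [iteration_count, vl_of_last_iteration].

[iterations, last_vl] = [1, 4]

lanes per group: 256·1/4/16 = 4
N=4: ⌈4/4⌉ = 1 iters; last vl = 4 − 0×4 = 4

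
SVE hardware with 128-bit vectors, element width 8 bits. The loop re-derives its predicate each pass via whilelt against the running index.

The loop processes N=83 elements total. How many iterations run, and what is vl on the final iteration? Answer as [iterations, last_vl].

[iterations, last_vl] = [6, 3]

128-bit reg / 8-bit elem → 16 lanes
83 elements at 16/iter → 6 passes, remainder 3 on the last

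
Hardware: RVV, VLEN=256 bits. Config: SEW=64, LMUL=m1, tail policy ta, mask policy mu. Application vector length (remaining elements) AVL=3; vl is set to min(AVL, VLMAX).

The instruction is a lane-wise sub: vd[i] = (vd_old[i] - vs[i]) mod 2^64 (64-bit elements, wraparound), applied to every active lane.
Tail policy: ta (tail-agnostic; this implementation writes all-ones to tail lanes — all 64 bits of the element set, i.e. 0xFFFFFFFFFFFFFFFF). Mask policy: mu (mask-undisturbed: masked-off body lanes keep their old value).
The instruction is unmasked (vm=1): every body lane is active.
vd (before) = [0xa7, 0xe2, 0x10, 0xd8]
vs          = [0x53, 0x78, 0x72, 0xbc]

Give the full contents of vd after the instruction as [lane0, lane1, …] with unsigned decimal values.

vd = [84, 106, 18446744073709551518, 18446744073709551615]

VLMAX = VLEN×LMUL/SEW = 256×1/64 = 4
vl ← min(3, 4) = 3
vd[0] sub(0xa7,0x53) -> 0x54
vd[1] sub(0xe2,0x78) -> 0x6a
vd[2] sub(0x10,0x72) -> 0xffffffffffffff9e
vd[3] tail/ones -> 0xffffffffffffffff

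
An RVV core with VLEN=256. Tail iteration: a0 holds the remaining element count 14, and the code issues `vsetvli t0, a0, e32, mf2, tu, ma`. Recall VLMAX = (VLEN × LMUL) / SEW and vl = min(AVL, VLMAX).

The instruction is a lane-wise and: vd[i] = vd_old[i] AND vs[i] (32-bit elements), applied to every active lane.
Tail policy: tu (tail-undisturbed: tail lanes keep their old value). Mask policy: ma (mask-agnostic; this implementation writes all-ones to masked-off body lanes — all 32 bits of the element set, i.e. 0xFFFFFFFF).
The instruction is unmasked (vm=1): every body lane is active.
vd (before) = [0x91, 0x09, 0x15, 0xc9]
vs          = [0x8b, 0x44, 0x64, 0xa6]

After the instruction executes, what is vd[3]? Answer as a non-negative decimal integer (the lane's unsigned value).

VLMAX = VLEN×LMUL/SEW = 256×1/2/32 = 4
AVL=14 > VLMAX=4, so vl = 4
  i=0: and(0x91,0x8b) → 129
  i=1: and(0x09,0x44) → 0
  i=2: and(0x15,0x64) → 4
  i=3: and(0xc9,0xa6) → 128

vd[3] = 128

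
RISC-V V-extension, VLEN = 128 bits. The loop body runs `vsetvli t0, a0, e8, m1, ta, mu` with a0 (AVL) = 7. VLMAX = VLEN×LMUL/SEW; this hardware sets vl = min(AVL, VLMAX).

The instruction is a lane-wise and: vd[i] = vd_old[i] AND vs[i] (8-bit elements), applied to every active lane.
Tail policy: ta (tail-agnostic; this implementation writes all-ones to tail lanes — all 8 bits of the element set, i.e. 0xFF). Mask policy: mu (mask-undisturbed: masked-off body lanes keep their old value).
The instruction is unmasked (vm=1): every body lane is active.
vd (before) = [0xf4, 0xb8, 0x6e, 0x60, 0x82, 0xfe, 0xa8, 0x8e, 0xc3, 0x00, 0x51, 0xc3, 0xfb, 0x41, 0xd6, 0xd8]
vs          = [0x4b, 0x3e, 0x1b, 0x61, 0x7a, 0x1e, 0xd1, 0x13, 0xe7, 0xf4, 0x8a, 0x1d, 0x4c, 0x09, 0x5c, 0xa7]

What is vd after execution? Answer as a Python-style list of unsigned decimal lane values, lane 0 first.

lanes per group: 128·1/8 = 16
vl = min(AVL, VLMAX) = min(7, 16) = 7
lane  0: and(0xf4,0x4b) ⇒ 0x40
lane  1: and(0xb8,0x3e) ⇒ 0x38
lane  2: and(0x6e,0x1b) ⇒ 0x0a
lane  3: and(0x60,0x61) ⇒ 0x60
lane  4: and(0x82,0x7a) ⇒ 0x02
lane  5: and(0xfe,0x1e) ⇒ 0x1e
lane  6: and(0xa8,0xd1) ⇒ 0x80
lane  7: tail/ones ⇒ 0xff
lane  8: tail/ones ⇒ 0xff
lane  9: tail/ones ⇒ 0xff
lane 10: tail/ones ⇒ 0xff
lane 11: tail/ones ⇒ 0xff
lane 12: tail/ones ⇒ 0xff
lane 13: tail/ones ⇒ 0xff
lane 14: tail/ones ⇒ 0xff
lane 15: tail/ones ⇒ 0xff

vd = [64, 56, 10, 96, 2, 30, 128, 255, 255, 255, 255, 255, 255, 255, 255, 255]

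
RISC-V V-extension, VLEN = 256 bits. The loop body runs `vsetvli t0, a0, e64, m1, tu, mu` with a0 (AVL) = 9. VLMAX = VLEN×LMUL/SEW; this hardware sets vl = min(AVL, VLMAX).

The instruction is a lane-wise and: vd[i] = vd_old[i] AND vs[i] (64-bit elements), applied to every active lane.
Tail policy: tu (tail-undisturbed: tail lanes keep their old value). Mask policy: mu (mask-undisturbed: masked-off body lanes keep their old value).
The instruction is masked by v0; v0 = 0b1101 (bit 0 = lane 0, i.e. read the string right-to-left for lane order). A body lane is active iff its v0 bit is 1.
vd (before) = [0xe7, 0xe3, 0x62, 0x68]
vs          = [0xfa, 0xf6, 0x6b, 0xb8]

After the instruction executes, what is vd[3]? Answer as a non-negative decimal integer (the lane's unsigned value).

vd[3] = 40

VLMAX = (256 × 1) / 64 = 4 lanes
AVL=9 > VLMAX=4, so vl = 4
  i=0: and(0xe7,0xfa) → 226
  i=1: mask-off/keep → 227
  i=2: and(0x62,0x6b) → 98
  i=3: and(0x68,0xb8) → 40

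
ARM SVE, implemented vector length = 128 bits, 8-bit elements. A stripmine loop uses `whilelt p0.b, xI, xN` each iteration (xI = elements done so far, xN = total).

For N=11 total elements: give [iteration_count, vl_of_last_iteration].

[iterations, last_vl] = [1, 11]

register lanes = 128/8 = 16
iterations = ceil(11/16) = 1; final-pass vl = 11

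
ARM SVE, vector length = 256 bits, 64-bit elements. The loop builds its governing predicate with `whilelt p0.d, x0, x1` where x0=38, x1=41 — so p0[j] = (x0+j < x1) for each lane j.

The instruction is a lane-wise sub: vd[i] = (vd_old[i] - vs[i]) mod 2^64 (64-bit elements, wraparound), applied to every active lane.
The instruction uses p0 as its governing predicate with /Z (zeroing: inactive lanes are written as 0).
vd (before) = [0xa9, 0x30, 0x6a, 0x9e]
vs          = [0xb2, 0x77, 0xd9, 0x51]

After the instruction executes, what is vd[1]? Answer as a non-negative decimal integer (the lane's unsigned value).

register lanes = 256/64 = 4
active while 38+j < 41, i.e. j ∈ [0,3) capped at 4 ⇒ 3
[0] sub(0xa9,0xb2) = 0xfffffffffffffff7
[1] sub(0x30,0x77) = 0xffffffffffffffb9
[2] sub(0x6a,0xd9) = 0xffffffffffffff91
[3] tail/zero = 0x00

vd[1] = 18446744073709551545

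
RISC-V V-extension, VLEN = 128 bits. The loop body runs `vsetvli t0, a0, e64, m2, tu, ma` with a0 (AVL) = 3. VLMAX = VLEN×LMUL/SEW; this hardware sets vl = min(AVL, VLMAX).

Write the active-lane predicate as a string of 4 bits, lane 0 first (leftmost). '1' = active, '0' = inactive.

lanes per group: 128·2/64 = 4
AVL=3 ≤ VLMAX=4, so vl = 3
bits (lane 0 leftmost): 1110

predicate = 1110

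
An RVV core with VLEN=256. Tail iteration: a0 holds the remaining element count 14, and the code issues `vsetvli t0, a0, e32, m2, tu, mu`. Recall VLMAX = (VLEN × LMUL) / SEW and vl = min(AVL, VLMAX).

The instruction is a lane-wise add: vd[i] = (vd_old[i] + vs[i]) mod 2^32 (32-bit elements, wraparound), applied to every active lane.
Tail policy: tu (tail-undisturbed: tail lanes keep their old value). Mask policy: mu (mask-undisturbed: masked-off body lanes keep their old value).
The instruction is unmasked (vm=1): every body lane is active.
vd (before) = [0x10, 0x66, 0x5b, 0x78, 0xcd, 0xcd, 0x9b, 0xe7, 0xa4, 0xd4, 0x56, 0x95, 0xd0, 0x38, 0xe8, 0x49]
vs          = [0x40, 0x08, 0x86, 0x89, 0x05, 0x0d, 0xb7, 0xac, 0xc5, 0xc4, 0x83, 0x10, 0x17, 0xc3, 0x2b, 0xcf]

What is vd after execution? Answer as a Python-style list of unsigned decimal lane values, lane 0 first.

lanes per group: 256·2/32 = 16
vl ← min(14, 16) = 14
  i=0: add(0x10,0x40) → 80
  i=1: add(0x66,0x08) → 110
  i=2: add(0x5b,0x86) → 225
  i=3: add(0x78,0x89) → 257
  i=4: add(0xcd,0x05) → 210
  i=5: add(0xcd,0x0d) → 218
  i=6: add(0x9b,0xb7) → 338
  i=7: add(0xe7,0xac) → 403
  i=8: add(0xa4,0xc5) → 361
  i=9: add(0xd4,0xc4) → 408
  i=10: add(0x56,0x83) → 217
  i=11: add(0x95,0x10) → 165
  i=12: add(0xd0,0x17) → 231
  i=13: add(0x38,0xc3) → 251
  i=14: tail/keep → 232
  i=15: tail/keep → 73

vd = [80, 110, 225, 257, 210, 218, 338, 403, 361, 408, 217, 165, 231, 251, 232, 73]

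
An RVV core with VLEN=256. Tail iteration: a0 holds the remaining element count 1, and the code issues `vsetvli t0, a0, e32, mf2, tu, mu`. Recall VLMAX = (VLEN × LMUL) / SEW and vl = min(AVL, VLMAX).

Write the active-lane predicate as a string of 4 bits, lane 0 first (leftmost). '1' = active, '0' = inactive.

predicate = 1000

VLMAX = VLEN×LMUL/SEW = 256×1/2/32 = 4
vl = min(AVL, VLMAX) = min(1, 4) = 1
bits (lane 0 leftmost): 1000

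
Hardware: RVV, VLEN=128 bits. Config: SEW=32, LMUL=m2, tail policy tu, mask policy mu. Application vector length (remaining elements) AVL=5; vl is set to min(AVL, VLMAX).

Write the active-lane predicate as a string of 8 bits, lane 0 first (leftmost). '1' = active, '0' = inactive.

VLMAX = (128 × 2) / 32 = 8 lanes
vl ← min(5, 8) = 5
bits (lane 0 leftmost): 11111000

predicate = 11111000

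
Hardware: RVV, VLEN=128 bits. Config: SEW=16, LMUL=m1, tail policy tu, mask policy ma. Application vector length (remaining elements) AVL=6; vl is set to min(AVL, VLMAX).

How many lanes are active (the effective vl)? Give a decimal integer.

VLMAX = VLEN×LMUL/SEW = 128×1/16 = 8
AVL=6 ≤ VLMAX=8, so vl = 6

vl = 6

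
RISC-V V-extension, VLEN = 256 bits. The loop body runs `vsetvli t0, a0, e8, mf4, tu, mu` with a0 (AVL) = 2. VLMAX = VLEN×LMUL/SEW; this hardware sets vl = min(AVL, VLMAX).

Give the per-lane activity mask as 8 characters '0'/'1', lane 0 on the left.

lanes per group: 256·1/4/8 = 8
vl ← min(2, 8) = 2
bits (lane 0 leftmost): 11000000

predicate = 11000000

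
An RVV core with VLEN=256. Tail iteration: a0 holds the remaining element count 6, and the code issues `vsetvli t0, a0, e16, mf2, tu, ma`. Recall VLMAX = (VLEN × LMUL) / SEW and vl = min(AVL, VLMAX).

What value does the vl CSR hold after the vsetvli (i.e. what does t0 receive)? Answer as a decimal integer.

VLMAX = VLEN×LMUL/SEW = 256×1/2/16 = 8
vl = min(AVL, VLMAX) = min(6, 8) = 6

vl = 6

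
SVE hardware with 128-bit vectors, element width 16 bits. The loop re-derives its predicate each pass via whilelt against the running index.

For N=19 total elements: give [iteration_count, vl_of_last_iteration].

[iterations, last_vl] = [3, 3]

lane count: 128 div 16 = 8
19 elements at 8/iter → 3 passes, remainder 3 on the last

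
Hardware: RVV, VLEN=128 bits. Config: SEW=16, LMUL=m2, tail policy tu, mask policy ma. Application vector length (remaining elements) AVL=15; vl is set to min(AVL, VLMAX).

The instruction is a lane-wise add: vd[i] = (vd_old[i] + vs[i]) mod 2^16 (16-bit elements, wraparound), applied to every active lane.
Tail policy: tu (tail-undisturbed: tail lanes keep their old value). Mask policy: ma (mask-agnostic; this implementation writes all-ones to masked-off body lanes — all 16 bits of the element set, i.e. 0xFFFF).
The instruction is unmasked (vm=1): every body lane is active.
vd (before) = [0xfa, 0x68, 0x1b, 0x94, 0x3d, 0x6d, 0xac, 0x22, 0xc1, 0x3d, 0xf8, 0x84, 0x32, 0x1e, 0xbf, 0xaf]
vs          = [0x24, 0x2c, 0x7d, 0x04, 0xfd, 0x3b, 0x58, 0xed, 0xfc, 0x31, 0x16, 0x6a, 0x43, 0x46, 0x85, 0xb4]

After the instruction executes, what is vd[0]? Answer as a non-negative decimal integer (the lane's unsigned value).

vd[0] = 286

VLMAX = (128 × 2) / 16 = 16 lanes
AVL=15 ≤ VLMAX=16, so vl = 15
vd[0] add(0xfa,0x24) -> 0x11e
vd[1] add(0x68,0x2c) -> 0x94
vd[2] add(0x1b,0x7d) -> 0x98
vd[3] add(0x94,0x04) -> 0x98
vd[4] add(0x3d,0xfd) -> 0x13a
vd[5] add(0x6d,0x3b) -> 0xa8
vd[6] add(0xac,0x58) -> 0x104
vd[7] add(0x22,0xed) -> 0x10f
vd[8] add(0xc1,0xfc) -> 0x1bd
vd[9] add(0x3d,0x31) -> 0x6e
vd[10] add(0xf8,0x16) -> 0x10e
vd[11] add(0x84,0x6a) -> 0xee
vd[12] add(0x32,0x43) -> 0x75
vd[13] add(0x1e,0x46) -> 0x64
vd[14] add(0xbf,0x85) -> 0x144
vd[15] tail/keep -> 0xaf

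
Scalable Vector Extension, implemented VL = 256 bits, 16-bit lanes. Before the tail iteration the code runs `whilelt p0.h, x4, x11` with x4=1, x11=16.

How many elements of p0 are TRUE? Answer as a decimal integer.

vl = 15

register lanes = 256/16 = 16
p0[j] = (1+j < 16); true for j=0..14 → 15 lanes set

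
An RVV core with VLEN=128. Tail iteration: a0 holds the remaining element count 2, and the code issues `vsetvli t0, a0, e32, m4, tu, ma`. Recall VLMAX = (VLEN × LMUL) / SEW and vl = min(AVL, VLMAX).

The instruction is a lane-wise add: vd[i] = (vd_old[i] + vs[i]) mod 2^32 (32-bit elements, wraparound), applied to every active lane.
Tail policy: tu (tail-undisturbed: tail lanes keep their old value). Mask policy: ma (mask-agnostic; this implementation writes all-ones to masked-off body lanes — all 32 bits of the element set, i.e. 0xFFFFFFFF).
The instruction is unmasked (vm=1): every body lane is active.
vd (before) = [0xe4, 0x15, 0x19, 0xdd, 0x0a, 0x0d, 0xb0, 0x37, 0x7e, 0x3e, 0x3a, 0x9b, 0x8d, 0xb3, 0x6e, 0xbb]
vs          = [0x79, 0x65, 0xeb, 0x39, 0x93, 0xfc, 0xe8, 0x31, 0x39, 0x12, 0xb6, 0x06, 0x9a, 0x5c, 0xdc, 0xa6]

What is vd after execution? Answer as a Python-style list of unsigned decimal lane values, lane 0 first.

vd = [349, 122, 25, 221, 10, 13, 176, 55, 126, 62, 58, 155, 141, 179, 110, 187]

lanes per group: 128·4/32 = 16
vl = min(AVL, VLMAX) = min(2, 16) = 2
  i=0: add(0xe4,0x79) → 349
  i=1: add(0x15,0x65) → 122
  i=2: tail/keep → 25
  i=3: tail/keep → 221
  i=4: tail/keep → 10
  i=5: tail/keep → 13
  i=6: tail/keep → 176
  i=7: tail/keep → 55
  i=8: tail/keep → 126
  i=9: tail/keep → 62
  i=10: tail/keep → 58
  i=11: tail/keep → 155
  i=12: tail/keep → 141
  i=13: tail/keep → 179
  i=14: tail/keep → 110
  i=15: tail/keep → 187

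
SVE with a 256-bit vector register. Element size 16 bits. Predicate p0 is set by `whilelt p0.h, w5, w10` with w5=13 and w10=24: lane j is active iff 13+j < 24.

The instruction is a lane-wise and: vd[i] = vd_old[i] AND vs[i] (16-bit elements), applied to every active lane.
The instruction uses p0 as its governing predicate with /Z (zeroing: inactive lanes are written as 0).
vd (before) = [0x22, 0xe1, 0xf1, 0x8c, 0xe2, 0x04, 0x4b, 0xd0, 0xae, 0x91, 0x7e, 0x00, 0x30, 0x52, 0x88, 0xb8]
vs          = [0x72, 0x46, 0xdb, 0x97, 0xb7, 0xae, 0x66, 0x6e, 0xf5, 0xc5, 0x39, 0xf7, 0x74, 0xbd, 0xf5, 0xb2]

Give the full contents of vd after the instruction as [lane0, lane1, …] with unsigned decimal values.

register lanes = 256/16 = 16
p0[j] = (13+j < 24); true for j=0..10 → 11 lanes set
lane  0: and(0x22,0x72) ⇒ 0x22
lane  1: and(0xe1,0x46) ⇒ 0x40
lane  2: and(0xf1,0xdb) ⇒ 0xd1
lane  3: and(0x8c,0x97) ⇒ 0x84
lane  4: and(0xe2,0xb7) ⇒ 0xa2
lane  5: and(0x04,0xae) ⇒ 0x04
lane  6: and(0x4b,0x66) ⇒ 0x42
lane  7: and(0xd0,0x6e) ⇒ 0x40
lane  8: and(0xae,0xf5) ⇒ 0xa4
lane  9: and(0x91,0xc5) ⇒ 0x81
lane 10: and(0x7e,0x39) ⇒ 0x38
lane 11: tail/zero ⇒ 0x00
lane 12: tail/zero ⇒ 0x00
lane 13: tail/zero ⇒ 0x00
lane 14: tail/zero ⇒ 0x00
lane 15: tail/zero ⇒ 0x00

vd = [34, 64, 209, 132, 162, 4, 66, 64, 164, 129, 56, 0, 0, 0, 0, 0]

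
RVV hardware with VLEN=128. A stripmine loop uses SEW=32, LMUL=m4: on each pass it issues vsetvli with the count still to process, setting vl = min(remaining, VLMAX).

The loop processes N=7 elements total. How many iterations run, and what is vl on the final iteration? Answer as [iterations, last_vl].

VLMAX = VLEN×LMUL/SEW = 128×4/32 = 16
iterations = ceil(7/16) = 1; final-pass vl = 7

[iterations, last_vl] = [1, 7]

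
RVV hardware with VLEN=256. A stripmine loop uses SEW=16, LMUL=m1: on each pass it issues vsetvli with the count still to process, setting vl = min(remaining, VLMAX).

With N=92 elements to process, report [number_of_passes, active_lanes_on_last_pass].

[iterations, last_vl] = [6, 12]

VLMAX = VLEN×LMUL/SEW = 256×1/16 = 16
N=92: ⌈92/16⌉ = 6 iters; last vl = 92 − 5×16 = 12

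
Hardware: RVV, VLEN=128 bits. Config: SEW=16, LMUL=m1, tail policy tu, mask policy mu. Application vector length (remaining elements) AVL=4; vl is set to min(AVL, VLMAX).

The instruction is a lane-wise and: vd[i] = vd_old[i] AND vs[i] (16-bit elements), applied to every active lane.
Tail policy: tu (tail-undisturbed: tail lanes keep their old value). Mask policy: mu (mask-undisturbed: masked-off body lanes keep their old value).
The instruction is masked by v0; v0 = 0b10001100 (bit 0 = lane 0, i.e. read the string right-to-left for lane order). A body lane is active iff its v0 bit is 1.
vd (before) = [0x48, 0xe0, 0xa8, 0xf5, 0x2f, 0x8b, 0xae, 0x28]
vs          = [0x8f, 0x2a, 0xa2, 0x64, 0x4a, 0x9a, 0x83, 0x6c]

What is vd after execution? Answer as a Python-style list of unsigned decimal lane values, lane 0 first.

lanes per group: 128·1/16 = 8
vl ← min(4, 8) = 4
vd[0] mask-off/keep -> 0x48
vd[1] mask-off/keep -> 0xe0
vd[2] and(0xa8,0xa2) -> 0xa0
vd[3] and(0xf5,0x64) -> 0x64
vd[4] tail/keep -> 0x2f
vd[5] tail/keep -> 0x8b
vd[6] tail/keep -> 0xae
vd[7] tail/keep -> 0x28

vd = [72, 224, 160, 100, 47, 139, 174, 40]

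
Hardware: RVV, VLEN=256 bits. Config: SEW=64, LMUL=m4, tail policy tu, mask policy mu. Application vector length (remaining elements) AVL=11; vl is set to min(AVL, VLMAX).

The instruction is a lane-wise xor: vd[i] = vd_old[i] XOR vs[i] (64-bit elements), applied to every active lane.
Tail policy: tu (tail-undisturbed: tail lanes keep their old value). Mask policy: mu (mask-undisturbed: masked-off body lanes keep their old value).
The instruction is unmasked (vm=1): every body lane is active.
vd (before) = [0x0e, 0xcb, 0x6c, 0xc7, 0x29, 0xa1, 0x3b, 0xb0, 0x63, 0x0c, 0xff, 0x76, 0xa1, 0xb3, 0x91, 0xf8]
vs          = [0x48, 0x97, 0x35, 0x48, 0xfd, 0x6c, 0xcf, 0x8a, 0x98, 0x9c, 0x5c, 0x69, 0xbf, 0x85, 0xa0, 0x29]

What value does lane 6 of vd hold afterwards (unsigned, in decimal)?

lanes per group: 256·4/64 = 16
vl = min(AVL, VLMAX) = min(11, 16) = 11
[0] xor(0x0e,0x48) = 0x46
[1] xor(0xcb,0x97) = 0x5c
[2] xor(0x6c,0x35) = 0x59
[3] xor(0xc7,0x48) = 0x8f
[4] xor(0x29,0xfd) = 0xd4
[5] xor(0xa1,0x6c) = 0xcd
[6] xor(0x3b,0xcf) = 0xf4
[7] xor(0xb0,0x8a) = 0x3a
[8] xor(0x63,0x98) = 0xfb
[9] xor(0x0c,0x9c) = 0x90
[10] xor(0xff,0x5c) = 0xa3
[11] tail/keep = 0x76
[12] tail/keep = 0xa1
[13] tail/keep = 0xb3
[14] tail/keep = 0x91
[15] tail/keep = 0xf8

vd[6] = 244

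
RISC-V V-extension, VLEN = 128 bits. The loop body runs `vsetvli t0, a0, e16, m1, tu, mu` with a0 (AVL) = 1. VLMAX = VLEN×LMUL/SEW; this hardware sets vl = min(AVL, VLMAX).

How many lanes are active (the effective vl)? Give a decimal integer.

VLMAX = (128 × 1) / 16 = 8 lanes
AVL=1 ≤ VLMAX=8, so vl = 1

vl = 1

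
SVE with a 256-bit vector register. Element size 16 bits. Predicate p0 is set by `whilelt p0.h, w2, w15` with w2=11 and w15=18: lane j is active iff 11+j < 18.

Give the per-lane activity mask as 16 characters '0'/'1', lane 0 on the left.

256-bit reg / 16-bit elem → 16 lanes
whilelt: lane j active iff 11+j < 18 → j < 7 → 7 active
bits (lane 0 leftmost): 1111111000000000

predicate = 1111111000000000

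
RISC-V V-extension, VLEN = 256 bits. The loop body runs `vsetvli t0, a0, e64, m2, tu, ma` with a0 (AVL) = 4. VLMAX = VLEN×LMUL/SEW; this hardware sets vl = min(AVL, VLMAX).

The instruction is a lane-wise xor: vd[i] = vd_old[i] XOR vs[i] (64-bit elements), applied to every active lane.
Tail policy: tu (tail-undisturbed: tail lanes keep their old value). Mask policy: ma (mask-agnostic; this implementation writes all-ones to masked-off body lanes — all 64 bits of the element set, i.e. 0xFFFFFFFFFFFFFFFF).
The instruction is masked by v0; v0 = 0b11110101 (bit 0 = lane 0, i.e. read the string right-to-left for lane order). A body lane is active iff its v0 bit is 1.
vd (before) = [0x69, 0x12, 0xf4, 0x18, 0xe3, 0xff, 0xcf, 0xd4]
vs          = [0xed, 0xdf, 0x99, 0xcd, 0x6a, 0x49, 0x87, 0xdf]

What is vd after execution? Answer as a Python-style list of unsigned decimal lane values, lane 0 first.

vd = [132, 18446744073709551615, 109, 18446744073709551615, 227, 255, 207, 212]

lanes per group: 256·2/64 = 8
AVL=4 ≤ VLMAX=8, so vl = 4
vd[0] xor(0x69,0xed) -> 0x84
vd[1] mask-off/ones -> 0xffffffffffffffff
vd[2] xor(0xf4,0x99) -> 0x6d
vd[3] mask-off/ones -> 0xffffffffffffffff
vd[4] tail/keep -> 0xe3
vd[5] tail/keep -> 0xff
vd[6] tail/keep -> 0xcf
vd[7] tail/keep -> 0xd4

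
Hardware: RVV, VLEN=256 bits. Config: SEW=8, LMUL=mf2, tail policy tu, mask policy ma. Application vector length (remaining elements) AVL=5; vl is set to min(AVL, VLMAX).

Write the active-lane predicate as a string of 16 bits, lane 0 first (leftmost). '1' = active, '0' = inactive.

VLMAX = (256 × 1/2) / 8 = 16 lanes
AVL=5 ≤ VLMAX=16, so vl = 5
bits (lane 0 leftmost): 1111100000000000

predicate = 1111100000000000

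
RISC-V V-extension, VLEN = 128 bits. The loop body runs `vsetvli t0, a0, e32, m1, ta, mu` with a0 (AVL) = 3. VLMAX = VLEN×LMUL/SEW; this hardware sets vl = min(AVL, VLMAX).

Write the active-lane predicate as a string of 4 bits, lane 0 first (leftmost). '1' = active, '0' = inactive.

predicate = 1110

VLMAX = (128 × 1) / 32 = 4 lanes
vl ← min(3, 4) = 3
bits (lane 0 leftmost): 1110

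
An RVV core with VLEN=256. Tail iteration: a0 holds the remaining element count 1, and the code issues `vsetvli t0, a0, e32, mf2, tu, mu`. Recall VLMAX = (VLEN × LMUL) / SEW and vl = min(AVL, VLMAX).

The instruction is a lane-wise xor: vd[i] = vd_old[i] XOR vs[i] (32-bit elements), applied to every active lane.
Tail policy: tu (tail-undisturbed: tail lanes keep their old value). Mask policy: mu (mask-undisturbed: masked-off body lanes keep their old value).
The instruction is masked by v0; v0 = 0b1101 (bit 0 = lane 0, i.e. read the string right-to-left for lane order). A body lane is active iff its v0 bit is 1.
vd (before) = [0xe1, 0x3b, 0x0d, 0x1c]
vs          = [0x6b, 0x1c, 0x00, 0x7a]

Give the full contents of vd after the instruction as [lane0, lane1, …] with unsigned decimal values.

lanes per group: 256·1/2/32 = 4
vl = min(AVL, VLMAX) = min(1, 4) = 1
vd[0] xor(0xe1,0x6b) -> 0x8a
vd[1] tail/keep -> 0x3b
vd[2] tail/keep -> 0x0d
vd[3] tail/keep -> 0x1c

vd = [138, 59, 13, 28]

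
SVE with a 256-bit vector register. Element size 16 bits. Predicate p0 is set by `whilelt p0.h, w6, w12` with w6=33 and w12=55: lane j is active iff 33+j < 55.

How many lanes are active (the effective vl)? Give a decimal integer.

vl = 16

lane count: 256 div 16 = 16
p0[j] = (33+j < 55); true for j=0..15 → 16 lanes set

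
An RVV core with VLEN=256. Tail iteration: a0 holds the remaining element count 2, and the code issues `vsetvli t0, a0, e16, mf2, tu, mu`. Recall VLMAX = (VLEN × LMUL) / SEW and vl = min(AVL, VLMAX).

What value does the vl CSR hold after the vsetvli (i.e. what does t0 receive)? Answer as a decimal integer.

VLMAX = (256 × 1/2) / 16 = 8 lanes
vl = min(AVL, VLMAX) = min(2, 8) = 2

vl = 2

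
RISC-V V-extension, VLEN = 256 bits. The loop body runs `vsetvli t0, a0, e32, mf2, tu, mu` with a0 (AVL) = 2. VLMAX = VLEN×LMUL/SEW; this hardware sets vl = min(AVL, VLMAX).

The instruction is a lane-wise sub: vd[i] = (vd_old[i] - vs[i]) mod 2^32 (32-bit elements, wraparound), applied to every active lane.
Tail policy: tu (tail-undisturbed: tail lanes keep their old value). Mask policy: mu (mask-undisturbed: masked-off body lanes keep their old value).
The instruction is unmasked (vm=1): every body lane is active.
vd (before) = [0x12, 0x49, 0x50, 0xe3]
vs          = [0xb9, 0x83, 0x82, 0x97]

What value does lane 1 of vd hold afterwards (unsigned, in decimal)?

lanes per group: 256·1/2/32 = 4
vl = min(AVL, VLMAX) = min(2, 4) = 2
  i=0: sub(0x12,0xb9) → 4294967129
  i=1: sub(0x49,0x83) → 4294967238
  i=2: tail/keep → 80
  i=3: tail/keep → 227

vd[1] = 4294967238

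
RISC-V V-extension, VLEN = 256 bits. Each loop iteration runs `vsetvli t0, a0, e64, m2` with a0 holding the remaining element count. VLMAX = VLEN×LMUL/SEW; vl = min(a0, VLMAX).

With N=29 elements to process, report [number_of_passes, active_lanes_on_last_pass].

[iterations, last_vl] = [4, 5]

lanes per group: 256·2/64 = 8
29 elements at 8/iter → 4 passes, remainder 5 on the last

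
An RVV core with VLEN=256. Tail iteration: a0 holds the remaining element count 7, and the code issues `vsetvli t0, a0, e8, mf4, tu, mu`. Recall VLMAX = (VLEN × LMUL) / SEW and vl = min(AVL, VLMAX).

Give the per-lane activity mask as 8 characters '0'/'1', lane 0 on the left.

predicate = 11111110

lanes per group: 256·1/4/8 = 8
vl = min(AVL, VLMAX) = min(7, 8) = 7
bits (lane 0 leftmost): 11111110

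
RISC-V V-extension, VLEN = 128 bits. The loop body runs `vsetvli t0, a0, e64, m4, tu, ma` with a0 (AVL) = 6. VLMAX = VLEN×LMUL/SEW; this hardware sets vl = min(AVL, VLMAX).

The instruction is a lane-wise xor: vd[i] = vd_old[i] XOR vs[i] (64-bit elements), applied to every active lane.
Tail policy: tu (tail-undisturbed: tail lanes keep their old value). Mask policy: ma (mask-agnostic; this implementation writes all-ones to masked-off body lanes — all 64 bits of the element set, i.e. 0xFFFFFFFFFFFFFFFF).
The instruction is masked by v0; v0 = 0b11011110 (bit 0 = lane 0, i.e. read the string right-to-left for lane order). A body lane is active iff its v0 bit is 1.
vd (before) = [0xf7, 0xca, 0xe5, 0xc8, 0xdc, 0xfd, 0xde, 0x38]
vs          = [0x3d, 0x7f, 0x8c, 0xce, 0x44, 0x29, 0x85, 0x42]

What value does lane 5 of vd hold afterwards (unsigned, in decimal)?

vd[5] = 18446744073709551615

lanes per group: 128·4/64 = 8
vl = min(AVL, VLMAX) = min(6, 8) = 6
vd[0] mask-off/ones -> 0xffffffffffffffff
vd[1] xor(0xca,0x7f) -> 0xb5
vd[2] xor(0xe5,0x8c) -> 0x69
vd[3] xor(0xc8,0xce) -> 0x06
vd[4] xor(0xdc,0x44) -> 0x98
vd[5] mask-off/ones -> 0xffffffffffffffff
vd[6] tail/keep -> 0xde
vd[7] tail/keep -> 0x38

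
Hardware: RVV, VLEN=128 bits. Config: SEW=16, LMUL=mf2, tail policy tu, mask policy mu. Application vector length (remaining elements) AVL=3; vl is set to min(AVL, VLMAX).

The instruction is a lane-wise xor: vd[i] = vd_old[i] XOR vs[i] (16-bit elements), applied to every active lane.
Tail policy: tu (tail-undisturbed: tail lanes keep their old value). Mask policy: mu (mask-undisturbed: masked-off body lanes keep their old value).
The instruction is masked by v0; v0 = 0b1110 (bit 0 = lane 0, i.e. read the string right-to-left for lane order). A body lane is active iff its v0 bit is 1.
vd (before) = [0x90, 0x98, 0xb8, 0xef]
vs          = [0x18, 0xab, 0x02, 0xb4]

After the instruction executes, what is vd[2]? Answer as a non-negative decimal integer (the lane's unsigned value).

vd[2] = 186

lanes per group: 128·1/2/16 = 4
vl = min(AVL, VLMAX) = min(3, 4) = 3
vd[0] mask-off/keep -> 0x90
vd[1] xor(0x98,0xab) -> 0x33
vd[2] xor(0xb8,0x02) -> 0xba
vd[3] tail/keep -> 0xef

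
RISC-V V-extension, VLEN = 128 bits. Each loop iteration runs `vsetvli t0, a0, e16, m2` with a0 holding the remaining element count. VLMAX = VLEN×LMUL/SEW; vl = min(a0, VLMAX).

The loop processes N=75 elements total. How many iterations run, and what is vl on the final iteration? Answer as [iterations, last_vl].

VLMAX = (128 × 2) / 16 = 16 lanes
N=75: ⌈75/16⌉ = 5 iters; last vl = 75 − 4×16 = 11

[iterations, last_vl] = [5, 11]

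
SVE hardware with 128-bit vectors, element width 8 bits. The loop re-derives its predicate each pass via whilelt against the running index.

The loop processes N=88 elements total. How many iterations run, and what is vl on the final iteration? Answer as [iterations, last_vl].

[iterations, last_vl] = [6, 8]

register lanes = 128/8 = 16
N=88: ⌈88/16⌉ = 6 iters; last vl = 88 − 5×16 = 8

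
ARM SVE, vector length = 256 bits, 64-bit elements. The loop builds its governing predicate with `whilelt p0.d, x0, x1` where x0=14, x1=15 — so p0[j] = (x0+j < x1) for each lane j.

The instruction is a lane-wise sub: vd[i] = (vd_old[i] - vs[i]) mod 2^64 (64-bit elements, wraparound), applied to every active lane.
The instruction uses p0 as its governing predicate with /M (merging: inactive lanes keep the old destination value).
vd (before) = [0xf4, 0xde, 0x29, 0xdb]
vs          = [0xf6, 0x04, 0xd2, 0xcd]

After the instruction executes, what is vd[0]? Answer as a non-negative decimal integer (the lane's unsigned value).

256-bit reg / 64-bit elem → 4 lanes
whilelt: lane j active iff 14+j < 15 → j < 1 → 1 active
  i=0: sub(0xf4,0xf6) → 18446744073709551614
  i=1: tail/keep → 222
  i=2: tail/keep → 41
  i=3: tail/keep → 219

vd[0] = 18446744073709551614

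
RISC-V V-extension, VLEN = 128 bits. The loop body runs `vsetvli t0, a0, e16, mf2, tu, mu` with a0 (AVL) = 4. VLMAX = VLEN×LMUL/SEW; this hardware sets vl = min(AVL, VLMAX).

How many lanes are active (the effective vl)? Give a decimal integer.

VLMAX = VLEN×LMUL/SEW = 128×1/2/16 = 4
vl ← min(4, 4) = 4

vl = 4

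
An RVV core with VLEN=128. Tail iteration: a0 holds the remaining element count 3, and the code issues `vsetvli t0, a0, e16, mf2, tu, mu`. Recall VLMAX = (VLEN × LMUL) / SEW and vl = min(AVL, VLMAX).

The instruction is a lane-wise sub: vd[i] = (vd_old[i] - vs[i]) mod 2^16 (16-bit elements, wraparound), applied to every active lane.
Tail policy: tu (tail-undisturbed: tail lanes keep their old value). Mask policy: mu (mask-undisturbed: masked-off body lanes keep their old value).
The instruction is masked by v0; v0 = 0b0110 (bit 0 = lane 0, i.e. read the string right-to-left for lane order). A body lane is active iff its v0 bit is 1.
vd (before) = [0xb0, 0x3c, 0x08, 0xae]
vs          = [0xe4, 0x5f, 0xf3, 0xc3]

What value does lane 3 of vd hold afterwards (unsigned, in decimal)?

VLMAX = VLEN×LMUL/SEW = 128×1/2/16 = 4
vl = min(AVL, VLMAX) = min(3, 4) = 3
  i=0: mask-off/keep → 176
  i=1: sub(0x3c,0x5f) → 65501
  i=2: sub(0x08,0xf3) → 65301
  i=3: tail/keep → 174

vd[3] = 174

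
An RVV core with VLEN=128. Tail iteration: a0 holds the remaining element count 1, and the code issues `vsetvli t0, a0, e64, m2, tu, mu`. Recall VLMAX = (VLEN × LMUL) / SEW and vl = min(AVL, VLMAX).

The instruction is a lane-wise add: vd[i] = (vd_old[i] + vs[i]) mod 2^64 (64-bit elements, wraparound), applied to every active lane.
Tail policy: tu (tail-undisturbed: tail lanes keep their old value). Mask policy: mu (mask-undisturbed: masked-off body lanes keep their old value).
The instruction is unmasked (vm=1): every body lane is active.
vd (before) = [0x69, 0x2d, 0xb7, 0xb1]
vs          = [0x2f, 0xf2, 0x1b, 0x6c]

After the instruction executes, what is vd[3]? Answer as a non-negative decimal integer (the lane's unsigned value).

vd[3] = 177

VLMAX = (128 × 2) / 64 = 4 lanes
vl = min(AVL, VLMAX) = min(1, 4) = 1
vd[0] add(0x69,0x2f) -> 0x98
vd[1] tail/keep -> 0x2d
vd[2] tail/keep -> 0xb7
vd[3] tail/keep -> 0xb1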